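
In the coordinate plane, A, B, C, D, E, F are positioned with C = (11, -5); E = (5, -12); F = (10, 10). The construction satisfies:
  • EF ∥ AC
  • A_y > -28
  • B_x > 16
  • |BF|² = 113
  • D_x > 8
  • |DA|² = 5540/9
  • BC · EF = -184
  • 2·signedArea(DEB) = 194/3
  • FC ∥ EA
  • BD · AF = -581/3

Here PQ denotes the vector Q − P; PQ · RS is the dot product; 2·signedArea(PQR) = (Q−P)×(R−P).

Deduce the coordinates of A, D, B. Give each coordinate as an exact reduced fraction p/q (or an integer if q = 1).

1. A_x = 6  [EF ∥ AC ∩ FC ∥ EA]
2. A_y = -27  [EF ∥ AC ∩ FC ∥ EA]
   → A = (6, -27)
3. B_x = 17  [line -5·x + -22·y + 129 = 0 ∩ |BF|² = 113]
4. B_y = 2  [line -5·x + -22·y + 129 = 0 ∩ |BF|² = 113]
   → B = (17, 2)
5. D_x = 26/3  [2·signedArea(DEB) = 194/3 ∩ BD · AF = -581/3]
6. D_y = -7/3  [2·signedArea(DEB) = 194/3 ∩ BD · AF = -581/3]
   → D = (26/3, -7/3)

A = (6, -27)
B = (17, 2)
D = (26/3, -7/3)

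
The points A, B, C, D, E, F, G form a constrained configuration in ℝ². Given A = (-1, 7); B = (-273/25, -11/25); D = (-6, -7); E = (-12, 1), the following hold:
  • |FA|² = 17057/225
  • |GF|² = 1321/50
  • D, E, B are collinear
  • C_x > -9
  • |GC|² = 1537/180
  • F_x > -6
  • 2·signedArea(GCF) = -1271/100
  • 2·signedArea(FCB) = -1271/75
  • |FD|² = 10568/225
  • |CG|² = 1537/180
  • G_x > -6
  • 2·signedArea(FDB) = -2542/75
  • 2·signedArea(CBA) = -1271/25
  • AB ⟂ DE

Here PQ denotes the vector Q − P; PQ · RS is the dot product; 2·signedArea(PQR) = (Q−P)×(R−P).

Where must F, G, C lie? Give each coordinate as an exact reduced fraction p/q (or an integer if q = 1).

C = (-423/50, -93/25)
F = (-448/75, -11/75)
G = (-899/150, -793/150)

1. F_x = -448/75  [line -164/25·x + -123/25·y + -2993/75 = 0 ∩ |FA|² = 17057/225]
2. F_y = -11/75  [line -164/25·x + -123/25·y + -2993/75 = 0 ∩ |FA|² = 17057/225]
   → F = (-448/75, -11/75)
3. C_x = -423/50  [2·signedArea(FCB) = -1271/75 ∩ 2·signedArea(CBA) = -1271/25]
4. C_y = -93/25  [2·signedArea(FCB) = -1271/75 ∩ 2·signedArea(CBA) = -1271/25]
   → C = (-423/50, -93/25)
5. G_x = -899/150  [line -268/75·x + 373/150·y + -827/100 = 0 ∩ |GC|² = 1537/180]
6. G_y = -793/150  [line -268/75·x + 373/150·y + -827/100 = 0 ∩ |GC|² = 1537/180]
   → G = (-899/150, -793/150)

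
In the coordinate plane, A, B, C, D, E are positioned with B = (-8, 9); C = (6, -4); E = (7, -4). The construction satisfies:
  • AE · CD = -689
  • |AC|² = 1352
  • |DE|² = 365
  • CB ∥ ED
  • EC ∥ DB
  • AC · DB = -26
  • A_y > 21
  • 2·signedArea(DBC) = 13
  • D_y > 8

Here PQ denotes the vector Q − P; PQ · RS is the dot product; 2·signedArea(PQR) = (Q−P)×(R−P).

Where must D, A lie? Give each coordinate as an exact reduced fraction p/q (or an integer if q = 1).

A = (-20, 22)
D = (-7, 9)

1. D_x = -7  [EC ∥ DB ∩ CB ∥ ED]
2. D_y = 9  [EC ∥ DB ∩ CB ∥ ED]
   → D = (-7, 9)
3. A_x = -20  [AC · DB = -26 ∩ AE · CD = -689]
4. A_y = 22  [AC · DB = -26 ∩ AE · CD = -689]
   → A = (-20, 22)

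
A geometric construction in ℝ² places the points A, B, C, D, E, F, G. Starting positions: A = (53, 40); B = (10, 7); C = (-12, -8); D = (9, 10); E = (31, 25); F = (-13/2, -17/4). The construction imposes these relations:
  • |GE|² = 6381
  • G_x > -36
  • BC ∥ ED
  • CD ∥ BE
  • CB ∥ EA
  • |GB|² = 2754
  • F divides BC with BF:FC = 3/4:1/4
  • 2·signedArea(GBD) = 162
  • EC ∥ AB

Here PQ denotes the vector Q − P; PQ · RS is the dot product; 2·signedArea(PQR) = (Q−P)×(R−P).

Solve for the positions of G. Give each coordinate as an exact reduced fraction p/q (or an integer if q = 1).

1. G_x = -35  [line -3·x + -1·y + -125 = 0 ∩ |GB|² = 2754]
2. G_y = -20  [line -3·x + -1·y + -125 = 0 ∩ |GB|² = 2754]
   → G = (-35, -20)

G = (-35, -20)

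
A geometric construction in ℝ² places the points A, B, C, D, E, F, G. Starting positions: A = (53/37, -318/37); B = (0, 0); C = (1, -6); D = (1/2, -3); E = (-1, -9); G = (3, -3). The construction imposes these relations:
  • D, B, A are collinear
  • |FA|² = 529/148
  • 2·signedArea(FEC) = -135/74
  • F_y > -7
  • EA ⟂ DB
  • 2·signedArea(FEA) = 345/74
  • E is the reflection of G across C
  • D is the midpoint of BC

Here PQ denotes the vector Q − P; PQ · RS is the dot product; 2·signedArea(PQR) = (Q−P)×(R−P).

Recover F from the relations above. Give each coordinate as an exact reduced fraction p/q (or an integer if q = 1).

F = (83/74, -249/37)

1. F_x = 83/74  [2·signedArea(FEA) = 345/74 ∩ 2·signedArea(FEC) = -135/74]
2. F_y = -249/37  [2·signedArea(FEA) = 345/74 ∩ 2·signedArea(FEC) = -135/74]
   → F = (83/74, -249/37)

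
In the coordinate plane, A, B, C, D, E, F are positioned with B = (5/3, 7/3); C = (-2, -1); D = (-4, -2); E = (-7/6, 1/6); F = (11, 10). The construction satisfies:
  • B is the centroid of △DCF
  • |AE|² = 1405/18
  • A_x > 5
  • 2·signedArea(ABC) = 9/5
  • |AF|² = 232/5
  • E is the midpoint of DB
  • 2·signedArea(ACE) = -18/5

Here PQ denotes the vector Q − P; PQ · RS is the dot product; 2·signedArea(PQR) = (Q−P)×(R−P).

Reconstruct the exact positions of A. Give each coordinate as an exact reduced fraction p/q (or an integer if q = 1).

1. A_x = 29/5  [2·signedArea(ACE) = -18/5 ∩ 2·signedArea(ABC) = 9/5]
2. A_y = 28/5  [2·signedArea(ACE) = -18/5 ∩ 2·signedArea(ABC) = 9/5]
   → A = (29/5, 28/5)

A = (29/5, 28/5)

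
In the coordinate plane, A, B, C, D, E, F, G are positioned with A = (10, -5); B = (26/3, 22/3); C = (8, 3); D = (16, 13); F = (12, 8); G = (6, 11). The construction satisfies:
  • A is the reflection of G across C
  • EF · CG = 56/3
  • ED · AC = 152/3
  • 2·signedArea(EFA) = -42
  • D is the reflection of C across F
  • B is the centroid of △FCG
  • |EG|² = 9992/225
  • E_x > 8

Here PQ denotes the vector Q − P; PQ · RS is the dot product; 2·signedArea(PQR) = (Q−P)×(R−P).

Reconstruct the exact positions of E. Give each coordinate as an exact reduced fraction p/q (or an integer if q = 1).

E = (124/15, 71/15)

1. E_x = 124/15  [EF · CG = 56/3 ∩ 2·signedArea(EFA) = -42]
2. E_y = 71/15  [EF · CG = 56/3 ∩ 2·signedArea(EFA) = -42]
   → E = (124/15, 71/15)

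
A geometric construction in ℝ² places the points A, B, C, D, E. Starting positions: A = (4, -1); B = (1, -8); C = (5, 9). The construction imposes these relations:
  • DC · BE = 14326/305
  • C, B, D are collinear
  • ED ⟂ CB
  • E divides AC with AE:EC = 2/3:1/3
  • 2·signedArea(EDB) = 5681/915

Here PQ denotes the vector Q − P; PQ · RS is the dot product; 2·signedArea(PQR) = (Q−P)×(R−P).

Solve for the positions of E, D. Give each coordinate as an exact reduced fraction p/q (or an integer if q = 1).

D = (1293/305, 1759/305)
E = (14/3, 17/3)

1. E_x = 14/3  [E divides AC with AE:EC = 2/3:1/3]
2. E_y = 17/3  [E divides AC with AE:EC = 2/3:1/3]
   → E = (14/3, 17/3)
3. D_x = 1293/305  [C, B, D are collinear ∩ ED ⟂ CB]
4. D_y = 1759/305  [C, B, D are collinear ∩ ED ⟂ CB]
   → D = (1293/305, 1759/305)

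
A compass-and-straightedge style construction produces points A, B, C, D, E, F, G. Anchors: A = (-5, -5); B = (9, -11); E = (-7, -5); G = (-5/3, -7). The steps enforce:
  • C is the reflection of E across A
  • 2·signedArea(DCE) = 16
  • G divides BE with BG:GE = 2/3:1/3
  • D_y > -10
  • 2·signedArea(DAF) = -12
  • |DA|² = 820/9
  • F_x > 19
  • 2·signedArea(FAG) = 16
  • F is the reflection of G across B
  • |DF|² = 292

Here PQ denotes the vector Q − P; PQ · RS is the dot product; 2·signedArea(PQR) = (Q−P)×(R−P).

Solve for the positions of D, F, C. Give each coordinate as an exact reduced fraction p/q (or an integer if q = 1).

C = (-3, -5)
D = (11/3, -9)
F = (59/3, -15)

1. F_x = 59/3  [F is the reflection of G across B]
2. F_y = -15  [F is the reflection of G across B]
   → F = (59/3, -15)
3. C_x = -3  [C is the reflection of E across A]
4. C_y = -5  [C is the reflection of E across A]
   → C = (-3, -5)
5. D_x = 11/3  [2·signedArea(DCE) = 16 ∩ 2·signedArea(DAF) = -12]
6. D_y = -9  [2·signedArea(DCE) = 16 ∩ 2·signedArea(DAF) = -12]
   → D = (11/3, -9)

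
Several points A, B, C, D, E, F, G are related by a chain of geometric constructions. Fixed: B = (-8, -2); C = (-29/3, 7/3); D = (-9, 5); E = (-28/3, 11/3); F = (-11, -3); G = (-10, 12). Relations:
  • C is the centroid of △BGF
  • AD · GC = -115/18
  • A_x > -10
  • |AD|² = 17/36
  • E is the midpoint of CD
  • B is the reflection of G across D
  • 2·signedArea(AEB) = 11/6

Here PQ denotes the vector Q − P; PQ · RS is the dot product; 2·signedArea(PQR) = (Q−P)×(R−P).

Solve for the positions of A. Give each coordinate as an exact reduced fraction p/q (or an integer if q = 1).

1. A_x = -55/6  [2·signedArea(AEB) = 11/6 ∩ AD · GC = -115/18]
2. A_y = 13/3  [2·signedArea(AEB) = 11/6 ∩ AD · GC = -115/18]
   → A = (-55/6, 13/3)

A = (-55/6, 13/3)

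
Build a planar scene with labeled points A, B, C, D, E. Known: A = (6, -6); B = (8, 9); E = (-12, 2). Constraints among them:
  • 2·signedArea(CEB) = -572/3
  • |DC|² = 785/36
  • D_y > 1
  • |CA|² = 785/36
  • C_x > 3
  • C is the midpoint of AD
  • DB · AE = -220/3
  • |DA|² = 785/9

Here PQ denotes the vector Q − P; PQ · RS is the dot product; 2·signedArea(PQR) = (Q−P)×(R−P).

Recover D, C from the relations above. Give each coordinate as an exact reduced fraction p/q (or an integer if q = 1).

C = (10/3, -13/6)
D = (2/3, 5/3)

1. D_x = 2/3  [line 18·x + -8·y + 4/3 = 0 ∩ |DA|² = 785/9]
2. D_y = 5/3  [line 18·x + -8·y + 4/3 = 0 ∩ |DA|² = 785/9]
   → D = (2/3, 5/3)
3. C_x = 10/3  [C is the midpoint of AD]
4. C_y = -13/6  [C is the midpoint of AD]
   → C = (10/3, -13/6)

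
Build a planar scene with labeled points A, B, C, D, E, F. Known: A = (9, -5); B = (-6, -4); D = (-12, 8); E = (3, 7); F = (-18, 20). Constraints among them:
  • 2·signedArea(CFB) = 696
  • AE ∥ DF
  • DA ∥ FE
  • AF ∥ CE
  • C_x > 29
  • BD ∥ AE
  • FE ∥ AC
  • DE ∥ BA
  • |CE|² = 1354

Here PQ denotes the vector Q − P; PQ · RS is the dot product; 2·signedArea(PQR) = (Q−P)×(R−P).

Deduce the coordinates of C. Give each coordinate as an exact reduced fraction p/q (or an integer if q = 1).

C = (30, -18)

1. C_x = 30  [AF ∥ CE ∩ FE ∥ AC]
2. C_y = -18  [AF ∥ CE ∩ FE ∥ AC]
   → C = (30, -18)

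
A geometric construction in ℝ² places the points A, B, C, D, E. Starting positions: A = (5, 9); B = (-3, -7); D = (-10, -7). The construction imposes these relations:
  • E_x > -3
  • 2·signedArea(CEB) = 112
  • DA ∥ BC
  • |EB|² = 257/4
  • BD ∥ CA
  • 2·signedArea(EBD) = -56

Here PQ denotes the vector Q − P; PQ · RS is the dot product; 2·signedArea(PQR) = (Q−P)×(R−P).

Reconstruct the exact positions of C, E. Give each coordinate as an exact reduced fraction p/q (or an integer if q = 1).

C = (12, 9)
E = (-5/2, 1)

1. C_x = 12  [BD ∥ CA ∩ DA ∥ BC]
2. C_y = 9  [BD ∥ CA ∩ DA ∥ BC]
   → C = (12, 9)
3. E_x = -5/2  [2·signedArea(EBD) = -56 ∩ 2·signedArea(CEB) = 112]
4. E_y = 1  [2·signedArea(EBD) = -56 ∩ 2·signedArea(CEB) = 112]
   → E = (-5/2, 1)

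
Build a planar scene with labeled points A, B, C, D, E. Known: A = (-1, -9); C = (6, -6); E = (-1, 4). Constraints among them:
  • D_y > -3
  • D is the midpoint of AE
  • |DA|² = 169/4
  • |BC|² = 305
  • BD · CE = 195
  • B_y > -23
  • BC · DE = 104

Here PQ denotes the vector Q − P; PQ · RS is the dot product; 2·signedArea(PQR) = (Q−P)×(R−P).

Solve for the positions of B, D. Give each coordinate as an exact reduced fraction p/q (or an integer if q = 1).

B = (-1, -22)
D = (-1, -5/2)

1. D_x = -1  [D is the midpoint of AE]
2. D_y = -5/2  [D is the midpoint of AE]
   → D = (-1, -5/2)
3. B_x = -1  [BC · DE = 104 ∩ BD · CE = 195]
4. B_y = -22  [BC · DE = 104 ∩ BD · CE = 195]
   → B = (-1, -22)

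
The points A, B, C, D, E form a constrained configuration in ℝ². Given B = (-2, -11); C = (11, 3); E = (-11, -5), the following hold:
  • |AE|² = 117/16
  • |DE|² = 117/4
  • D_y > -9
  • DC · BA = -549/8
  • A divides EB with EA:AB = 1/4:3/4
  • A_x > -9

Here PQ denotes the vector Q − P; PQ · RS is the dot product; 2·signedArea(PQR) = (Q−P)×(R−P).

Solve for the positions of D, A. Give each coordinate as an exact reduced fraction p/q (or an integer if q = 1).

A = (-35/4, -13/2)
D = (-13/2, -8)

1. A_x = -35/4  [A divides EB with EA:AB = 1/4:3/4]
2. A_y = -13/2  [A divides EB with EA:AB = 1/4:3/4]
   → A = (-35/4, -13/2)
3. D_x = -13/2  [line 27/4·x + -9/2·y + 63/8 = 0 ∩ |DE|² = 117/4]
4. D_y = -8  [line 27/4·x + -9/2·y + 63/8 = 0 ∩ |DE|² = 117/4]
   → D = (-13/2, -8)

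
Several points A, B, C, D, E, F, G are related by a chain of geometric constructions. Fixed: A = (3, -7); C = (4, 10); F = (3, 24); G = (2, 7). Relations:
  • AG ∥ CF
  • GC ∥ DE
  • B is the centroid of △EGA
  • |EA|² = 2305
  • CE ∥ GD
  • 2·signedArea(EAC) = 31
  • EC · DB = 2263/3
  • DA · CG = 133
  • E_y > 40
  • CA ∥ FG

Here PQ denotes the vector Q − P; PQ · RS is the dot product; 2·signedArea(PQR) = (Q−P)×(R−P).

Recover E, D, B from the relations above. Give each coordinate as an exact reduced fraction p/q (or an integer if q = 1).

B = (3, 41/3)
D = (2, 38)
E = (4, 41)

1. E_x = 4  [line -17·x + 1·y + 27 = 0 ∩ |EA|² = 2305]
2. E_y = 41  [line -17·x + 1·y + 27 = 0 ∩ |EA|² = 2305]
   → E = (4, 41)
3. D_x = 2  [GC ∥ DE ∩ CE ∥ GD]
4. D_y = 38  [GC ∥ DE ∩ CE ∥ GD]
   → D = (2, 38)
5. B_x = 3  [B is the centroid of △EGA]
6. B_y = 41/3  [B is the centroid of △EGA]
   → B = (3, 41/3)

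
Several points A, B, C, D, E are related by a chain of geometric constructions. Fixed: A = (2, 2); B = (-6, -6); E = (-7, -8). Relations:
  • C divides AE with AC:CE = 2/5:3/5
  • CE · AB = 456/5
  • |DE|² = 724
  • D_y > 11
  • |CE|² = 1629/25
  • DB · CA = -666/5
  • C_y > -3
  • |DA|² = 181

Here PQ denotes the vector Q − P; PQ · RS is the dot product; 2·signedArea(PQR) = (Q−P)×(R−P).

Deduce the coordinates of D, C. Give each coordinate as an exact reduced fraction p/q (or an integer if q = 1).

C = (-8/5, -2)
D = (11, 12)

1. C_x = -8/5  [C divides AE with AC:CE = 2/5:3/5]
2. C_y = -2  [C divides AE with AC:CE = 2/5:3/5]
   → C = (-8/5, -2)
3. D_x = 11  [line -18/5·x + -4·y + 438/5 = 0 ∩ |DA|² = 181]
4. D_y = 12  [line -18/5·x + -4·y + 438/5 = 0 ∩ |DA|² = 181]
   → D = (11, 12)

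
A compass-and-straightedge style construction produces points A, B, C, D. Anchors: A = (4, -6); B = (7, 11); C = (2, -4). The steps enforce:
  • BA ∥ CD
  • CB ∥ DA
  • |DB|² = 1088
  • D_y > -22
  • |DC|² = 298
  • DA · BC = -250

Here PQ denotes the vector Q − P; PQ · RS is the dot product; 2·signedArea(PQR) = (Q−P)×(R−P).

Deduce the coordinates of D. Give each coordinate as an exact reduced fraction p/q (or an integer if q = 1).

1. D_x = -1  [CB ∥ DA ∩ BA ∥ CD]
2. D_y = -21  [CB ∥ DA ∩ BA ∥ CD]
   → D = (-1, -21)

D = (-1, -21)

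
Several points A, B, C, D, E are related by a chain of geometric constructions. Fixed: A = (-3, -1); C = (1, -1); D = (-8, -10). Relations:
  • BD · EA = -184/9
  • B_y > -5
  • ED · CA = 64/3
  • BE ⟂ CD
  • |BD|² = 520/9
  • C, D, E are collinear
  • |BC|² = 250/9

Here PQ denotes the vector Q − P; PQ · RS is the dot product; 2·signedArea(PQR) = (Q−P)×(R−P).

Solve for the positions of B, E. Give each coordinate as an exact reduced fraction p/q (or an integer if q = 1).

B = (-10/3, -4)
E = (-8/3, -14/3)

1. E_x = -8/3  [C, D, E are collinear ∩ ED · CA = 64/3]
2. E_y = -14/3  [C, D, E are collinear ∩ ED · CA = 64/3]
   → E = (-8/3, -14/3)
3. B_x = -10/3  [BD · EA = -184/9 ∩ BE ⟂ CD]
4. B_y = -4  [BD · EA = -184/9 ∩ BE ⟂ CD]
   → B = (-10/3, -4)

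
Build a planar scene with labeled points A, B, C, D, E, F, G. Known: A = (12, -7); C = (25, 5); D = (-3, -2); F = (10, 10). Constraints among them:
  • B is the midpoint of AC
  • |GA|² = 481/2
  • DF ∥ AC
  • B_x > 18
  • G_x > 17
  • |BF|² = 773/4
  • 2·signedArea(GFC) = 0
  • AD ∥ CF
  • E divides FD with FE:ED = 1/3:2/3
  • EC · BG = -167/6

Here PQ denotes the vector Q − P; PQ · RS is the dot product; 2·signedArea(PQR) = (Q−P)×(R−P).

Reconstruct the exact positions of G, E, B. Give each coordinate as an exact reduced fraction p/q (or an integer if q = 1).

B = (37/2, -1)
E = (17/3, 6)
G = (35/2, 15/2)

1. G_x = 35/2  [line 5·x + 15·y + -200 = 0 ∩ |GA|² = 481/2]
2. G_y = 15/2  [line 5·x + 15·y + -200 = 0 ∩ |GA|² = 481/2]
   → G = (35/2, 15/2)
3. E_x = 17/3  [E divides FD with FE:ED = 1/3:2/3]
4. E_y = 6  [E divides FD with FE:ED = 1/3:2/3]
   → E = (17/3, 6)
5. B_x = 37/2  [B is the midpoint of AC]
6. B_y = -1  [B is the midpoint of AC]
   → B = (37/2, -1)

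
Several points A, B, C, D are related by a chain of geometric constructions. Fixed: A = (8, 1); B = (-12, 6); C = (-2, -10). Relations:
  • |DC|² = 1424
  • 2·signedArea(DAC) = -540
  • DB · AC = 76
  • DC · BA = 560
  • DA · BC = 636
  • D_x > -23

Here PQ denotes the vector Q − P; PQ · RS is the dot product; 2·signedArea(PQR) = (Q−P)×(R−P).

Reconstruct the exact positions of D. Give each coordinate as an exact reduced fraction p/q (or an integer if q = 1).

D = (-22, 22)

1. D_x = -22  [DA · BC = 636 ∩ 2·signedArea(DAC) = -540]
2. D_y = 22  [DA · BC = 636 ∩ 2·signedArea(DAC) = -540]
   → D = (-22, 22)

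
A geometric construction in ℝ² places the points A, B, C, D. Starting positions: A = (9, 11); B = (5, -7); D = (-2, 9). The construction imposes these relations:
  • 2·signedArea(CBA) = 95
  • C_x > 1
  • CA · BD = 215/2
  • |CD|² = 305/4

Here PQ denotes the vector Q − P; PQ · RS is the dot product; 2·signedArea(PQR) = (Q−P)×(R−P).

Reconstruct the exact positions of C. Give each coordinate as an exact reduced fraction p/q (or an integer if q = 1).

C = (3/2, 1)

1. C_x = 3/2  [2·signedArea(CBA) = 95 ∩ CA · BD = 215/2]
2. C_y = 1  [2·signedArea(CBA) = 95 ∩ CA · BD = 215/2]
   → C = (3/2, 1)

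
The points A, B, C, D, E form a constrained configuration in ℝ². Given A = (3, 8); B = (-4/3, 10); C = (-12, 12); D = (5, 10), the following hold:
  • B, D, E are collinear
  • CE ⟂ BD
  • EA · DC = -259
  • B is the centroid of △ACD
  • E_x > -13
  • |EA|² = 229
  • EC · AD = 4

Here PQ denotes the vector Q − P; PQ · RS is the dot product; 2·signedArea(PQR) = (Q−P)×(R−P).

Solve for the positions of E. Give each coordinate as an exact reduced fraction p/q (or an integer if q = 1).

E = (-12, 10)

1. E_x = -12  [B, D, E are collinear ∩ CE ⟂ BD]
2. E_y = 10  [B, D, E are collinear ∩ CE ⟂ BD]
   → E = (-12, 10)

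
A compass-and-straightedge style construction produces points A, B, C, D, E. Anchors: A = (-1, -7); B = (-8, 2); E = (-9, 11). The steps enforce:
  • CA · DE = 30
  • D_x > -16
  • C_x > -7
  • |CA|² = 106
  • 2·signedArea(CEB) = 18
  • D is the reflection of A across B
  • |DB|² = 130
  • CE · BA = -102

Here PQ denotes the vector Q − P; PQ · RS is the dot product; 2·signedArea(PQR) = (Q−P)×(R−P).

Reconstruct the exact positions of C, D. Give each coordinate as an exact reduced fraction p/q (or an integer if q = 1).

1. C_x = -6  [2·signedArea(CEB) = 18 ∩ CE · BA = -102]
2. C_y = 2  [2·signedArea(CEB) = 18 ∩ CE · BA = -102]
   → C = (-6, 2)
3. D_x = -15  [D is the reflection of A across B]
4. D_y = 11  [D is the reflection of A across B]
   → D = (-15, 11)

C = (-6, 2)
D = (-15, 11)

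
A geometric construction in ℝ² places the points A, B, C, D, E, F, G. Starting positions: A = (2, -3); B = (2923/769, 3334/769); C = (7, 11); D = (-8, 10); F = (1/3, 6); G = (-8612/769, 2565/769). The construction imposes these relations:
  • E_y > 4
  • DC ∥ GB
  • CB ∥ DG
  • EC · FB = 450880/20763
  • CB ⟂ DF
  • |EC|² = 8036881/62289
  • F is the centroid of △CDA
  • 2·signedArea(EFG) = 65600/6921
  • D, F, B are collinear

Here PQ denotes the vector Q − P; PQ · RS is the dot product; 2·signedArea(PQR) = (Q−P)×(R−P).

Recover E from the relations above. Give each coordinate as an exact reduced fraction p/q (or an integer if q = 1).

E = (-16298/6921, 10513/2307)

1. E_x = -16298/6921  [EC · FB = 450880/20763 ∩ 2·signedArea(EFG) = 65600/6921]
2. E_y = 10513/2307  [EC · FB = 450880/20763 ∩ 2·signedArea(EFG) = 65600/6921]
   → E = (-16298/6921, 10513/2307)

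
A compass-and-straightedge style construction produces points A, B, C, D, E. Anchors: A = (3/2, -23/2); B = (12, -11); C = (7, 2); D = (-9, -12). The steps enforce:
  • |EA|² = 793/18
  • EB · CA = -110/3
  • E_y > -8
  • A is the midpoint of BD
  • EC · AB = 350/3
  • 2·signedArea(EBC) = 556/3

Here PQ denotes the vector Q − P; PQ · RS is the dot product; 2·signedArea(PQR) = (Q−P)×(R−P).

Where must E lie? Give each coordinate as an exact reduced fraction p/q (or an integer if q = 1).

1. E_x = -11/3  [2·signedArea(EBC) = 556/3 ∩ EB · CA = -110/3]
2. E_y = -22/3  [2·signedArea(EBC) = 556/3 ∩ EB · CA = -110/3]
   → E = (-11/3, -22/3)

E = (-11/3, -22/3)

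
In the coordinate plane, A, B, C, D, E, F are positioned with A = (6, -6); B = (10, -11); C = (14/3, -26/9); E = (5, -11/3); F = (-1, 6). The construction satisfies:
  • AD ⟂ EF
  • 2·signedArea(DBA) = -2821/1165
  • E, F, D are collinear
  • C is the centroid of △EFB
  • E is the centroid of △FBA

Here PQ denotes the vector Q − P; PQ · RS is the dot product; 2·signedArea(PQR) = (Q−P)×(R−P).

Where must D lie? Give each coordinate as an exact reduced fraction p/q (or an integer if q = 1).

D = (7367/1165, -6756/1165)

1. D_x = 7367/1165  [E, F, D are collinear ∩ AD ⟂ EF]
2. D_y = -6756/1165  [E, F, D are collinear ∩ AD ⟂ EF]
   → D = (7367/1165, -6756/1165)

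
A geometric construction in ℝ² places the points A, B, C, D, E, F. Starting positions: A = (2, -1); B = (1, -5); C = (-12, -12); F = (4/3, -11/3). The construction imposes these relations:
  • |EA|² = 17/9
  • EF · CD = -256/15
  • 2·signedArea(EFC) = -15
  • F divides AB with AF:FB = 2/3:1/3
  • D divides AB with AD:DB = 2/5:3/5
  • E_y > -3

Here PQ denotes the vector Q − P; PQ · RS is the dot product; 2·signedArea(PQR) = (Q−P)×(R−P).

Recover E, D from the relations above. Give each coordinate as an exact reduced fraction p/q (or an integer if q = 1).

D = (8/5, -13/5)
E = (5/3, -7/3)

1. D_x = 8/5  [D divides AB with AD:DB = 2/5:3/5]
2. D_y = -13/5  [D divides AB with AD:DB = 2/5:3/5]
   → D = (8/5, -13/5)
3. E_x = 5/3  [2·signedArea(EFC) = -15 ∩ EF · CD = -256/15]
4. E_y = -7/3  [2·signedArea(EFC) = -15 ∩ EF · CD = -256/15]
   → E = (5/3, -7/3)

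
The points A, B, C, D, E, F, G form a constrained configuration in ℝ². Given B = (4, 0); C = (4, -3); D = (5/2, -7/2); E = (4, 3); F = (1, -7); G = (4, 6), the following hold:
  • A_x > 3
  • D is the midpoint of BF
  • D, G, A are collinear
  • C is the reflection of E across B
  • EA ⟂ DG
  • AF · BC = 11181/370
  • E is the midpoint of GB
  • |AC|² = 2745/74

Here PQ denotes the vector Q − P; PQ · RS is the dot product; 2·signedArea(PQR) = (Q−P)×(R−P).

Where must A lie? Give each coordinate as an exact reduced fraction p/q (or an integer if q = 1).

A = (1309/370, 1137/370)

1. A_x = 1309/370  [D, G, A are collinear ∩ EA ⟂ DG]
2. A_y = 1137/370  [D, G, A are collinear ∩ EA ⟂ DG]
   → A = (1309/370, 1137/370)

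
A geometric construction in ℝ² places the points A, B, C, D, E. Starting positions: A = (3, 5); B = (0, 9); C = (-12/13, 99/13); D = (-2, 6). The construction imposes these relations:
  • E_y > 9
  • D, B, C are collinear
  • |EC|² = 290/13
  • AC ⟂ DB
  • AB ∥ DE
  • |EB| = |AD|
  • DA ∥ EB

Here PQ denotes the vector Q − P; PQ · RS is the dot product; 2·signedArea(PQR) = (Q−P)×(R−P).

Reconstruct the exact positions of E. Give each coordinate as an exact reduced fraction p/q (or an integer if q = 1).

E = (-5, 10)

1. E_x = -5  [DA ∥ EB ∩ AB ∥ DE]
2. E_y = 10  [DA ∥ EB ∩ AB ∥ DE]
   → E = (-5, 10)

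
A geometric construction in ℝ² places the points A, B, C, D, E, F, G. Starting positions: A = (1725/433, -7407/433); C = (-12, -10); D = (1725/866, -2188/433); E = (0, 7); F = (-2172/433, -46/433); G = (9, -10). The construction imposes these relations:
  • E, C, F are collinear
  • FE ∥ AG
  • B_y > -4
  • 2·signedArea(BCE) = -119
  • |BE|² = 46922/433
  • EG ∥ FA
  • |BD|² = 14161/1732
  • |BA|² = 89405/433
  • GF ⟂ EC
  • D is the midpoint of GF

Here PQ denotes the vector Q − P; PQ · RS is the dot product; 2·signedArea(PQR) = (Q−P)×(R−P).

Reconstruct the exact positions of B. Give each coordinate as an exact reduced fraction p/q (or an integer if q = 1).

1. B_x = -149/433  [line -17·x + 12·y + 35 = 0 ∩ |BA|² = 89405/433]
2. B_y = -1474/433  [line -17·x + 12·y + 35 = 0 ∩ |BA|² = 89405/433]
   → B = (-149/433, -1474/433)

B = (-149/433, -1474/433)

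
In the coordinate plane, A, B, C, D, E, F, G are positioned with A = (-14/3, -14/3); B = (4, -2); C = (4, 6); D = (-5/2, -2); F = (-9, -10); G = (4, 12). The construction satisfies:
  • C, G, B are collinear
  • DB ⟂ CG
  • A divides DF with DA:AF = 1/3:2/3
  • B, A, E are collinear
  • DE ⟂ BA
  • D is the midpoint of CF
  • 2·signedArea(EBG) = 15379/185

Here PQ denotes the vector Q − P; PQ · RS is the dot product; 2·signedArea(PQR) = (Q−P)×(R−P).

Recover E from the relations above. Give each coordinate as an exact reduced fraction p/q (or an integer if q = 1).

1. E_x = -717/370  [B, A, E are collinear ∩ DE ⟂ BA]
2. E_y = -708/185  [B, A, E are collinear ∩ DE ⟂ BA]
   → E = (-717/370, -708/185)

E = (-717/370, -708/185)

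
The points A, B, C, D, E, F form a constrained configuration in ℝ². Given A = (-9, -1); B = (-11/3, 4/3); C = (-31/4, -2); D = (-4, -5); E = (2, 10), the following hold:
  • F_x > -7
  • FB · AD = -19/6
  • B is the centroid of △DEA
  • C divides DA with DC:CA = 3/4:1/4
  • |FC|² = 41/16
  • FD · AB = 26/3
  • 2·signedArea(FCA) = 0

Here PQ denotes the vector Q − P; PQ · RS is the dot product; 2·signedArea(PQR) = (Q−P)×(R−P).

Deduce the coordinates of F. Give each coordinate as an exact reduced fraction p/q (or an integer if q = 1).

1. F_x = -13/2  [2·signedArea(FCA) = 0 ∩ FD · AB = 26/3]
2. F_y = -3  [2·signedArea(FCA) = 0 ∩ FD · AB = 26/3]
   → F = (-13/2, -3)

F = (-13/2, -3)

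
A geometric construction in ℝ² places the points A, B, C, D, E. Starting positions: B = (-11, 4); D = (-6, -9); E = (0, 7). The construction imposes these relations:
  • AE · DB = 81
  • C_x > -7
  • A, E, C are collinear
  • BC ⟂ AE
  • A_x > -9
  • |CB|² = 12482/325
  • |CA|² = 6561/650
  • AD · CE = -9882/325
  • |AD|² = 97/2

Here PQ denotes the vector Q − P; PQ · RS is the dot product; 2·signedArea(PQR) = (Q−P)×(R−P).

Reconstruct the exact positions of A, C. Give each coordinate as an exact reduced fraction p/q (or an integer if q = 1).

1. A_x = -17/2  [line 5·x + -13·y + 10 = 0 ∩ |AD|² = 97/2]
2. A_y = -5/2  [line 5·x + -13·y + 10 = 0 ∩ |AD|² = 97/2]
   → A = (-17/2, -5/2)
3. C_x = -2074/325  [AD · CE = -9882/325 ∩ A, E, C are collinear]
4. C_y = -43/325  [AD · CE = -9882/325 ∩ A, E, C are collinear]
   → C = (-2074/325, -43/325)

A = (-17/2, -5/2)
C = (-2074/325, -43/325)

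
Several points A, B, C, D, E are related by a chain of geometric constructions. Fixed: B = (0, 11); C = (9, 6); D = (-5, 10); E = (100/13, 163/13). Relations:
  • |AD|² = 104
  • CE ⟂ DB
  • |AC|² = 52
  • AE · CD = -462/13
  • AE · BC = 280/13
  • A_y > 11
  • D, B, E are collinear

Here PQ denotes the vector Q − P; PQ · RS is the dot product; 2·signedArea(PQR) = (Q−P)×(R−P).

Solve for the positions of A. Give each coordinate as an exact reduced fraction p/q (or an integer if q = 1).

A = (5, 12)

1. A_x = 5  [AE · CD = -462/13 ∩ AE · BC = 280/13]
2. A_y = 12  [AE · CD = -462/13 ∩ AE · BC = 280/13]
   → A = (5, 12)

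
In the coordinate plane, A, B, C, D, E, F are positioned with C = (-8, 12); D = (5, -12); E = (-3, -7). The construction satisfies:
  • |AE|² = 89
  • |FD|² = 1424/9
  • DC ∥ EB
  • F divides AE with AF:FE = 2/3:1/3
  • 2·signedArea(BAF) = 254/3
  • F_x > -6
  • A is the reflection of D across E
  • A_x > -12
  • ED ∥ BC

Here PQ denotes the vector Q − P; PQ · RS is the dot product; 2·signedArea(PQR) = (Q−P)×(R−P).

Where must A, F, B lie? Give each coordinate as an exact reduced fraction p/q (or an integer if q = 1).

A = (-11, -2)
B = (-16, 17)
F = (-17/3, -16/3)

1. A_x = -11  [A is the reflection of D across E]
2. A_y = -2  [A is the reflection of D across E]
   → A = (-11, -2)
3. F_x = -17/3  [F divides AE with AF:FE = 2/3:1/3]
4. F_y = -16/3  [F divides AE with AF:FE = 2/3:1/3]
   → F = (-17/3, -16/3)
5. B_x = -16  [ED ∥ BC ∩ DC ∥ EB]
6. B_y = 17  [ED ∥ BC ∩ DC ∥ EB]
   → B = (-16, 17)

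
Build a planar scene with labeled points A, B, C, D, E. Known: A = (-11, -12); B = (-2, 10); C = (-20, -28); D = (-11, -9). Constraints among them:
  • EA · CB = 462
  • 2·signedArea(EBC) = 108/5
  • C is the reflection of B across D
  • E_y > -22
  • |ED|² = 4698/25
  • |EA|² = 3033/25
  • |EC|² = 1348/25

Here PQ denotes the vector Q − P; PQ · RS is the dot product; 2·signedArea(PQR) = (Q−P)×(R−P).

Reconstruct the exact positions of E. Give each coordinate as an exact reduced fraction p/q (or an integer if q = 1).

1. E_x = -82/5  [EA · CB = 462 ∩ 2·signedArea(EBC) = 108/5]
2. E_y = -108/5  [EA · CB = 462 ∩ 2·signedArea(EBC) = 108/5]
   → E = (-82/5, -108/5)

E = (-82/5, -108/5)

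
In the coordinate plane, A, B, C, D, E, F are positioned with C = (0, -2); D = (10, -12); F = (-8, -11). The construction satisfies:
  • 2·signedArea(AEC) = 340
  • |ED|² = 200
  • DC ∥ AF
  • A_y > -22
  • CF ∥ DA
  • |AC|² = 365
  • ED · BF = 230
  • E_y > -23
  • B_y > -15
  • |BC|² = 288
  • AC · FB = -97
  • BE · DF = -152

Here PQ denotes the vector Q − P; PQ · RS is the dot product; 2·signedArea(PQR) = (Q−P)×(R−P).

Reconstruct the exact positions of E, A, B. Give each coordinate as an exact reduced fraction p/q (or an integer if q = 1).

1. A_x = 2  [DC ∥ AF ∩ CF ∥ DA]
2. A_y = -21  [DC ∥ AF ∩ CF ∥ DA]
   → A = (2, -21)
3. B_x = 12  [line -2·x + 19·y + 290 = 0 ∩ |BC|² = 288]
4. B_y = -14  [line -2·x + 19·y + 290 = 0 ∩ |BC|² = 288]
   → B = (12, -14)
5. E_x = 20  [ED · BF = 230 ∩ BE · DF = -152]
6. E_y = -22  [ED · BF = 230 ∩ BE · DF = -152]
   → E = (20, -22)

A = (2, -21)
B = (12, -14)
E = (20, -22)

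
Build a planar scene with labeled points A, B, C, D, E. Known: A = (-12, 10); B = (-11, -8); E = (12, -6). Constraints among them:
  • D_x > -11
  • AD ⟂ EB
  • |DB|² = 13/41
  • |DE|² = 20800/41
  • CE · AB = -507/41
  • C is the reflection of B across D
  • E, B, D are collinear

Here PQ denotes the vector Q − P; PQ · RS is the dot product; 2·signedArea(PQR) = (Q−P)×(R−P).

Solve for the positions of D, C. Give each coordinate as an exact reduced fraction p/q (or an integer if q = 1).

1. D_x = -428/41  [E, B, D are collinear ∩ AD ⟂ EB]
2. D_y = -326/41  [E, B, D are collinear ∩ AD ⟂ EB]
   → D = (-428/41, -326/41)
3. C_x = -405/41  [C is the reflection of B across D]
4. C_y = -324/41  [C is the reflection of B across D]
   → C = (-405/41, -324/41)

C = (-405/41, -324/41)
D = (-428/41, -326/41)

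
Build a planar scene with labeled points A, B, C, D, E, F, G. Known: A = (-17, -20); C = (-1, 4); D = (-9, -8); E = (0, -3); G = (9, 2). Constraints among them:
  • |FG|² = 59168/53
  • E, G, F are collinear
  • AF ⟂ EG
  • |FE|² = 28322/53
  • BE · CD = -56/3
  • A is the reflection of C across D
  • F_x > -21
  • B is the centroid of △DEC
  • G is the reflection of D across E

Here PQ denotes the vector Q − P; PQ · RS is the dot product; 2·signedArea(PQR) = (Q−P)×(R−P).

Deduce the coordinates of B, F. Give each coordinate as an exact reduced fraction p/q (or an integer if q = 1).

B = (-10/3, -7/3)
F = (-1071/53, -754/53)

1. B_x = -10/3  [B is the centroid of △DEC]
2. B_y = -7/3  [B is the centroid of △DEC]
   → B = (-10/3, -7/3)
3. F_x = -1071/53  [E, G, F are collinear ∩ AF ⟂ EG]
4. F_y = -754/53  [E, G, F are collinear ∩ AF ⟂ EG]
   → F = (-1071/53, -754/53)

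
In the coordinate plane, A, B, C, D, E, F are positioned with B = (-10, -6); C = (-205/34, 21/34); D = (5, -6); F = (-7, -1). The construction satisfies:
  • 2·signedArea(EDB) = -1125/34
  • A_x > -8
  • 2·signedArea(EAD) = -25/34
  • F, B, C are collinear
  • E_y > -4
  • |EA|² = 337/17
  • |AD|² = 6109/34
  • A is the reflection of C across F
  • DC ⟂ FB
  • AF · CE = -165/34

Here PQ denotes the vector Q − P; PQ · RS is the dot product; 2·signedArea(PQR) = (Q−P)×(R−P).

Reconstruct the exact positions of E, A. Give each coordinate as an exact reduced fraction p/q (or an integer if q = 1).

1. E_y = -129/34  [2·signedArea(EDB) = -1125/34]
2. A_x = -271/34  [A is the reflection of C across F]
3. A_y = -89/34  [A is the reflection of C across F]
   → A = (-271/34, -89/34)
4. E_x = -125/34  [2·signedArea(EAD) = -25/34 ∩ 2·signedArea(EDB) = -1125/34]
   → E = (-125/34, -129/34)
5. E_y = -129/34  [2·signedArea(EAD) = -25/34 ∩ 2·signedArea(EDB) = -1125/34]
   → E = (-125/34, -129/34)

A = (-271/34, -89/34)
E = (-125/34, -129/34)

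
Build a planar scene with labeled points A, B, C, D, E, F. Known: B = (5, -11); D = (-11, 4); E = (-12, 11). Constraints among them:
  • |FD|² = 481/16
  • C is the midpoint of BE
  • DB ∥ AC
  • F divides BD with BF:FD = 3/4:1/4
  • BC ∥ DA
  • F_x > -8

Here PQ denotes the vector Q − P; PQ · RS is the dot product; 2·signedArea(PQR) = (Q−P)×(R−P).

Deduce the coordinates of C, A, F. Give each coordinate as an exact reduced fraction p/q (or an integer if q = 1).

A = (-39/2, 15)
C = (-7/2, 0)
F = (-7, 1/4)

1. C_x = -7/2  [C is the midpoint of BE]
2. C_y = 0  [C is the midpoint of BE]
   → C = (-7/2, 0)
3. A_x = -39/2  [DB ∥ AC ∩ BC ∥ DA]
4. A_y = 15  [DB ∥ AC ∩ BC ∥ DA]
   → A = (-39/2, 15)
5. F_x = -7  [F divides BD with BF:FD = 3/4:1/4]
6. F_y = 1/4  [F divides BD with BF:FD = 3/4:1/4]
   → F = (-7, 1/4)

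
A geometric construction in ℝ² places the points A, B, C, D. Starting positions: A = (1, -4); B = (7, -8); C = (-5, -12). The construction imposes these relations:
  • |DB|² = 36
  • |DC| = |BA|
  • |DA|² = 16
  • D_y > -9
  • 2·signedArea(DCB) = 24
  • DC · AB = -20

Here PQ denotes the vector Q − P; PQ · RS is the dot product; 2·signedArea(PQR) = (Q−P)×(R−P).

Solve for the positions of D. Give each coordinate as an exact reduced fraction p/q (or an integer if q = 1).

1. D_x = 1  [DC · AB = -20 ∩ 2·signedArea(DCB) = 24]
2. D_y = -8  [DC · AB = -20 ∩ 2·signedArea(DCB) = 24]
   → D = (1, -8)

D = (1, -8)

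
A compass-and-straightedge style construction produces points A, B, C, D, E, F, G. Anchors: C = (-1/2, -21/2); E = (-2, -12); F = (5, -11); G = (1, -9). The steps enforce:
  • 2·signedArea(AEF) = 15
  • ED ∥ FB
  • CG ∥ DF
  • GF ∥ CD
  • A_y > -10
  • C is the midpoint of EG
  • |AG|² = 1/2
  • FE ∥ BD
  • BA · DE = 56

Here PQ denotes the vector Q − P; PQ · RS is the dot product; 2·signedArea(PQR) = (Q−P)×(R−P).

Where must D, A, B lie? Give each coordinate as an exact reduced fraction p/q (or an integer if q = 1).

A = (1/2, -19/2)
B = (21/2, -23/2)
D = (7/2, -25/2)

1. D_x = 7/2  [CG ∥ DF ∩ GF ∥ CD]
2. D_y = -25/2  [CG ∥ DF ∩ GF ∥ CD]
   → D = (7/2, -25/2)
3. B_x = 21/2  [FE ∥ BD ∩ ED ∥ FB]
4. B_y = -23/2  [FE ∥ BD ∩ ED ∥ FB]
   → B = (21/2, -23/2)
5. A_x = 1/2  [2·signedArea(AEF) = 15 ∩ BA · DE = 56]
6. A_y = -19/2  [2·signedArea(AEF) = 15 ∩ BA · DE = 56]
   → A = (1/2, -19/2)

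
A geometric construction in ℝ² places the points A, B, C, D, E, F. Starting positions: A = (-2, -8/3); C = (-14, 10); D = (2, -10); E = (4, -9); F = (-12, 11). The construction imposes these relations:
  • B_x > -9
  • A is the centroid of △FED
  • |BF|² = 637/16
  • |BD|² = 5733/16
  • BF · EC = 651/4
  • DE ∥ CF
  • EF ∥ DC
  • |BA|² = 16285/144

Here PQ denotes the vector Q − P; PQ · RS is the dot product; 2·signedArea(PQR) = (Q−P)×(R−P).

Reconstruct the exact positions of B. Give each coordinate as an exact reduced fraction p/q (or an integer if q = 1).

1. B_x = -17/2  [line 18·x + -19·y + 1049/4 = 0 ∩ |BD|² = 5733/16]
2. B_y = 23/4  [line 18·x + -19·y + 1049/4 = 0 ∩ |BD|² = 5733/16]
   → B = (-17/2, 23/4)

B = (-17/2, 23/4)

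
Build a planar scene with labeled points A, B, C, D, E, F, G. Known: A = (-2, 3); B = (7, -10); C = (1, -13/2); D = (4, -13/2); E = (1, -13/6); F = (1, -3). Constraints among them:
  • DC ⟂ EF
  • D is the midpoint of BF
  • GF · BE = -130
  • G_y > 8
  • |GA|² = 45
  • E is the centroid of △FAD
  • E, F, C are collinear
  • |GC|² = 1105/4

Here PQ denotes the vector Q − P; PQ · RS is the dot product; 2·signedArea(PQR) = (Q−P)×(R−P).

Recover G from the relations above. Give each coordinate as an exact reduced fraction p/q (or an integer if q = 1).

G = (-5, 9)

1. G_x = -5  [line 6·x + -47/6·y + 201/2 = 0 ∩ |GC|² = 1105/4]
2. G_y = 9  [line 6·x + -47/6·y + 201/2 = 0 ∩ |GC|² = 1105/4]
   → G = (-5, 9)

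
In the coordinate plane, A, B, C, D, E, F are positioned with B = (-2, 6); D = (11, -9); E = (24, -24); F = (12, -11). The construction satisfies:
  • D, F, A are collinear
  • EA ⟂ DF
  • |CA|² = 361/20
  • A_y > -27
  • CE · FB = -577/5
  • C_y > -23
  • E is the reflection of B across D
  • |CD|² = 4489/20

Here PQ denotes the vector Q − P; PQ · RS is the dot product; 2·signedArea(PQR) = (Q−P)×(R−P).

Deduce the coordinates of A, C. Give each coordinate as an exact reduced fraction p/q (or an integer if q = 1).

A = (98/5, -131/5)
C = (177/10, -112/5)

1. A_x = 98/5  [D, F, A are collinear ∩ EA ⟂ DF]
2. A_y = -131/5  [D, F, A are collinear ∩ EA ⟂ DF]
   → A = (98/5, -131/5)
3. C_x = 177/10  [line 14·x + -17·y + -3143/5 = 0 ∩ |CA|² = 361/20]
4. C_y = -112/5  [line 14·x + -17·y + -3143/5 = 0 ∩ |CA|² = 361/20]
   → C = (177/10, -112/5)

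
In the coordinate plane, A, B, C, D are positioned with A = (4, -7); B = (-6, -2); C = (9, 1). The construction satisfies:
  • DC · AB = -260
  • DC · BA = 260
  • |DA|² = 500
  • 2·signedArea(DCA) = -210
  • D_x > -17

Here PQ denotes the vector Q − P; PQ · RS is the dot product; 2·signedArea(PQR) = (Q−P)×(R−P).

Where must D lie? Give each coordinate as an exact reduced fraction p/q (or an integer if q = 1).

D = (-16, 3)

1. D_x = -16  [2·signedArea(DCA) = -210 ∩ DC · BA = 260]
2. D_y = 3  [2·signedArea(DCA) = -210 ∩ DC · BA = 260]
   → D = (-16, 3)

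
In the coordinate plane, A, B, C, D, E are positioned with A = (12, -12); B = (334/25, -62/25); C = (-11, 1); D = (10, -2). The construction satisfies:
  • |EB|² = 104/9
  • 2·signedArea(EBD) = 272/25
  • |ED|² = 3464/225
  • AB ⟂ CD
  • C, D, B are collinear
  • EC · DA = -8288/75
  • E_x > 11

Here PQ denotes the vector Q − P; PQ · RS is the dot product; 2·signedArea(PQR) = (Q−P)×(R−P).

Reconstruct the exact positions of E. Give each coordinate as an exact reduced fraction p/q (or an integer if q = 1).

1. E_x = 884/75  [2·signedArea(EBD) = 272/25 ∩ EC · DA = -8288/75]
2. E_y = -412/75  [2·signedArea(EBD) = 272/25 ∩ EC · DA = -8288/75]
   → E = (884/75, -412/75)

E = (884/75, -412/75)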